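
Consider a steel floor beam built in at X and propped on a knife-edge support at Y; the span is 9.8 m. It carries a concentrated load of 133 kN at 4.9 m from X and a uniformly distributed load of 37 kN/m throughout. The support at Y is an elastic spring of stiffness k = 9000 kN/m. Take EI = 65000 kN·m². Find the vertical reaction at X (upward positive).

R_X = 322.1 kN

Choose R_Y as the redundant. The primary structure is the cantilever fixed at X.
Downward deflection at the released point Y due to the loads:
  point load 133 at a = 4.9: Pa²(3L − a)/(6EI) = 13039/EI
  UDL 37: wL⁴/(8EI) = 42660/EI
  δ_0 = 55699/EI
Flexibility coefficient — unit upward force at Y: δ_{YY} = L³/(3EI) = 313.7/EI.
With EI = 65000 kN·m²: δ_0 = 0.85691 m and δ_{YY} = 0.004827 m/kN.
Compatibility — the spring shortens by R_Y/k under the reaction it provides: δ_0 − R_Y·δ_{YY} = R_Y/k. With 1/k = 0.000111 m/kN, R_Y = δ_0 / (δ_{YY} + 1/k) = 0.85691 / (0.004827 + 0.000111) = 173.5 kN.
Vertical equilibrium: R_X = ΣP − R_Y = 495.6 − 173.5 = 322.1 kN.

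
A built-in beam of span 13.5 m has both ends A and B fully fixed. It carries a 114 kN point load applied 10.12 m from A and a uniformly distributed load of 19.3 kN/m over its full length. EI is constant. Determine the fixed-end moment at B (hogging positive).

Take the two fixed-end moments M_A, M_B as redundants; the released structure is the simple span AB.
End rotations of the released simple span under the applied load (×1/EI):
  at A: point load 114 at a = 10.12: Pab(L + b)/(6LEI) = 812.6/EI
  at B: point load 114 at a = 10.12: Pab(L + a)/(6LEI) = 1137/EI
  at A: UDL 19.3: wL³/(24EI) = 1979/EI
  at B: UDL 19.3: wL³/(24EI) = 1979/EI
  θ_A0 = 2791/EI,  θ_B0 = 3116/EI
Flexibility coefficients: a unit moment at one end gives L/(3EI) there and L/(6EI) at the far end, so f₁₁ = f₂₂ = 4.5/EI and f₁₂ = f₂₁ = 2.25/EI.
Compatibility — zero rotation at each built-in end:
  4.5 M_A + 2.25 M_B = 2791
  2.25 M_A + 4.5 M_B = 3116
Solving the pair gives M_A = 365.4 kN·m and M_B = 509.6 kN·m (hogging).

M_B = 509.6 kN·m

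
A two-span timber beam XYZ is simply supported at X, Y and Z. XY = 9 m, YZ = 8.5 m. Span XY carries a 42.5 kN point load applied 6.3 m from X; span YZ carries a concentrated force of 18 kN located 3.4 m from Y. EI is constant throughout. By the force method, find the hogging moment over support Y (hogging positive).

Insert a hinge at Y; M_Y is the redundant, and each span becomes simply supported.
Discontinuity in slope at Y on the released structure — sum the simple-span end rotations:
  span XY: point load 42.5 at a = 6.3: Pab(L + a)/(6LEI) = 204.8/EI
  span YZ: point load 18 at a = 3.4: Pab(L + b)/(6LEI) = 83.23/EI
  relative rotation θ_0 = (204.8 + 83.23)/EI = 288.1/EI
A unit hogging moment at Y produces rotation L₁/(3EI) + L₂/(3EI) = 5.833/EI.
Compatibility: M_Y·(L₁+L₂)/(3EI) = θ_0, giving M_Y = 49.38 kN·m (hogging).

M_Y = 49.38 kN·m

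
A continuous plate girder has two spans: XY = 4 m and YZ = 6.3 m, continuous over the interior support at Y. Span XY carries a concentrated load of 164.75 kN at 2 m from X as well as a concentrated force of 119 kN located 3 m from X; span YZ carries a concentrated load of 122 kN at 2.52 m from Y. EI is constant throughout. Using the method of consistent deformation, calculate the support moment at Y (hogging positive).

M_Y = 168.6 kN·m

Release continuity at Y by inserting a hinge; the redundant is the internal moment M_Y. The primary structure is two simply-supported spans XY and YZ.
Discontinuity in slope at Y on the released structure — sum the simple-span end rotations:
  span XY: point load 164.75 at a = 2: Pab(L + a)/(6LEI) = 164.8/EI
  span XY: point load 119 at a = 3: Pab(L + a)/(6LEI) = 104.1/EI
  span YZ: point load 122 at a = 2.52: Pab(L + b)/(6LEI) = 309.9/EI
  relative rotation θ_0 = (268.9 + 309.9)/EI = 578.8/EI
A unit hogging moment at Y produces rotation L₁/(3EI) + L₂/(3EI) = 3.433/EI.
Slope continuity at Y: θ_0 = M_Y·3.433/EI, so M_Y = 578.8/3.433 = 168.6 kN·m (hogging).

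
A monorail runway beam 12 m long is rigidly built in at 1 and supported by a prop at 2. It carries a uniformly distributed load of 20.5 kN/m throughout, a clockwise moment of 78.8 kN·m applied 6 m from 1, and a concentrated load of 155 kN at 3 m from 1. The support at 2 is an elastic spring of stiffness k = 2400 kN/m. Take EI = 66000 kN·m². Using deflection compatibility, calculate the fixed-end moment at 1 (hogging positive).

Release the roller at 2. Primary structure: cantilever fixed at 1.
Downward deflection at the released point 2 due to the loads:
  UDL 20.5: wL⁴/(8EI) = 53136/EI
  clockwise couple 78.8 at a = 6: M₀a(2L − a)/(2EI) = 4255/EI
  point load 155 at a = 3: Pa²(3L − a)/(6EI) = 7672/EI
  δ_0 = 65064/EI
Tip deflection under a unit load at 2: L³/(3EI) = 576/EI.
With EI = 66000 kN·m²: δ_0 = 0.98581 m and δ_{22} = 0.008727 m/kN.
Compatibility — the spring shortens by R_2/k under the reaction it provides: δ_0 − R_2·δ_{22} = R_2/k. With 1/k = 0.000417 m/kN, R_2 = δ_0 / (δ_{22} + 1/k) = 0.98581 / (0.008727 + 0.000417) = 107.8 kN.
Moment equilibrium about 1: M_1 = Σ(load moments about 1) − R_2·L = 2020 − 107.8×12 = 726.1 kN·m.

M_1 = 726.1 kN·m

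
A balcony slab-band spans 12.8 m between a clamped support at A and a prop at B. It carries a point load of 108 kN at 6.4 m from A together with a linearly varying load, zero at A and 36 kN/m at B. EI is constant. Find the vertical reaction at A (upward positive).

R_A = 177.9 kN

Choose R_B as the redundant. The primary structure is the cantilever fixed at A.
Downward deflection at the released point B due to the loads:
  point load 108 at a = 6.4: Pa²(3L − a)/(6EI) = 23593/EI
  triangular load, peak 36 at the free end: 11w₀L⁴/(120EI) = 88584/EI
  δ_0 = 112177/EI
Flexibility coefficient — unit upward force at B: δ_{BB} = L³/(3EI) = 699.1/EI.
Compatibility at B: δ_0 − R_B·δ_{BB} = 0, so R_B = 112177/699.1 = 160.5 kN.
Vertical equilibrium: R_A = ΣP − R_B = 338.4 − 160.5 = 177.9 kN.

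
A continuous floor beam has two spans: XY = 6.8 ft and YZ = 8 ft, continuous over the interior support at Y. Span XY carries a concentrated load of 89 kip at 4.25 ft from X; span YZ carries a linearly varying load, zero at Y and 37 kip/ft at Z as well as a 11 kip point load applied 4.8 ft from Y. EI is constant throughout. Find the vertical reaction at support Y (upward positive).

Take M_Y as the redundant. Released structure: two simple spans XY and YZ with a hinge at Y.
End slopes at the hinge Y, treating each span as simply supported:
  span XY: point load 89 at a = 4.25: Pab(L + a)/(6LEI) = 261.2/EI
  span YZ: triangular load, peak 37: 7w₀L³/(360EI) = 368.4/EI
  span YZ: point load 11 at a = 4.8: Pab(L + b)/(6LEI) = 39.42/EI
  relative rotation θ_0 = (261.2 + 407.8)/EI = 669/EI
A unit hogging moment at Y produces rotation L₁/(3EI) + L₂/(3EI) = 4.933/EI.
Slope continuity at Y: θ_0 = M_Y·4.933/EI, so M_Y = 669/4.933 = 135.6 kip·ft (hogging).
Span XY, ΣM about X with M_Y applied at Y: R_Y^{XY}·6.8 = 378.2 + 135.6, so R_Y^{XY} = 75.57 kip and R_X = 89 − 75.57 = 13.43 kip.
Span YZ, ΣM about Z: R_Y^{YZ}·8 = 429.9 + 135.6, so R_Y^{YZ} = 70.68 kip and R_Z = 159 − 70.68 = 88.32 kip.
R_Y = 75.57 + 70.68 = 146.3 kip.

R_Y = 146.3 kip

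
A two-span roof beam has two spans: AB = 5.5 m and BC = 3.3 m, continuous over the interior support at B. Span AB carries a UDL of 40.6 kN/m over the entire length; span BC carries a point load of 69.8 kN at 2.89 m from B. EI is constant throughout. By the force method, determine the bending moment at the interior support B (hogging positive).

Take M_B as the redundant. Released structure: two simple spans AB and BC with a hinge at B.
Rotations at B on the released spans (each span's end-slope, ×1/EI):
  span AB: UDL 40.6: wL³/(24EI) = 281.5/EI
  span BC: point load 69.8 at a = 2.89: Pab(L + b)/(6LEI) = 15.5/EI
  relative rotation θ_0 = (281.5 + 15.5)/EI = 296.9/EI
A unit hogging moment at B produces rotation L₁/(3EI) + L₂/(3EI) = 2.933/EI.
Compatibility: M_B·(L₁+L₂)/(3EI) = θ_0, giving M_B = 101.2 kN·m (hogging).

M_B = 101.2 kN·m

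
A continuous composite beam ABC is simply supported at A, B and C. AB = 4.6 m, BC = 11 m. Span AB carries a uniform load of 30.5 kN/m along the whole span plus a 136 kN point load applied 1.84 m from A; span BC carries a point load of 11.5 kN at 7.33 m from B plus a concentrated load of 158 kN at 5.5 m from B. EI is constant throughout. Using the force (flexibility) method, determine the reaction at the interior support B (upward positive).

R_B = 299.2 kN

Insert a hinge at B; M_B is the redundant, and each span becomes simply supported.
End slopes at the hinge B, treating each span as simply supported:
  span AB: UDL 30.5: wL³/(24EI) = 123.7/EI
  span AB: point load 136 at a = 1.84: Pab(L + a)/(6LEI) = 161.2/EI
  span BC: point load 11.5 at a = 7.33: Pab(L + b)/(6LEI) = 68.76/EI
  span BC: point load 158 at a = 5.5: Pab(L + b)/(6LEI) = 1195/EI
  relative rotation θ_0 = (284.9 + 1264)/EI = 1548/EI
A unit hogging moment at B produces rotation L₁/(3EI) + L₂/(3EI) = 5.2/EI.
Compatibility: M_B·(L₁+L₂)/(3EI) = θ_0, giving M_B = 297.8 kN·m (hogging).
Span AB, ΣM about A with M_B applied at B: R_B^{AB}·4.6 = 572.9 + 297.8, so R_B^{AB} = 189.3 kN and R_A = 276.3 − 189.3 = 87.01 kN.
Span BC, ΣM about C: R_B^{BC}·11 = 911.2 + 297.8, so R_B^{BC} = 109.9 kN and R_C = 169.5 − 109.9 = 59.59 kN.
R_B = 189.3 + 109.9 = 299.2 kN.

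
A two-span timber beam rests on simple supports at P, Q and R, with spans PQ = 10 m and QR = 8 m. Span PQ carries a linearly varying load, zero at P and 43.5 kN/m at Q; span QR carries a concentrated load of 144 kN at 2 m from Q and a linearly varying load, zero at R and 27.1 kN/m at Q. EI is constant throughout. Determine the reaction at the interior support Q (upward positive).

Release continuity at Q by inserting a hinge; the redundant is the internal moment M_Q. The primary structure is two simply-supported spans PQ and QR.
End slopes at the hinge Q, treating each span as simply supported:
  span PQ: triangular load, peak 43.5: w₀L³/(45EI) = 966.7/EI
  span QR: point load 144 at a = 2: Pab(L + b)/(6LEI) = 504/EI
  span QR: triangular load, peak 27.1: w₀L³/(45EI) = 308.3/EI
  relative rotation θ_0 = (966.7 + 812.3)/EI = 1779/EI
A unit hogging moment at Q produces rotation L₁/(3EI) + L₂/(3EI) = 6/EI.
Compatibility: M_Q·(L₁+L₂)/(3EI) = θ_0, giving M_Q = 296.5 kN·m (hogging).
Span PQ, ΣM about P with M_Q applied at Q: R_Q^{PQ}·10 = 1450 + 296.5, so R_Q^{PQ} = 174.7 kN and R_P = 217.5 − 174.7 = 42.85 kN.
Span QR, ΣM about R: R_Q^{QR}·8 = 1442 + 296.5, so R_Q^{QR} = 217.3 kN and R_R = 252.4 − 217.3 = 35.07 kN.
R_Q = 174.7 + 217.3 = 392 kN.

R_Q = 392 kN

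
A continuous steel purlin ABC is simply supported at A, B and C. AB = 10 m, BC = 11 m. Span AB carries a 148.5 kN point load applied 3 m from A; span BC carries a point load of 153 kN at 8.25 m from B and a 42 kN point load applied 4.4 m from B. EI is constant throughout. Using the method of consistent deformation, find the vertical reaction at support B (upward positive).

R_B = 155 kN

Take M_B as the redundant. Released structure: two simple spans AB and BC with a hinge at B.
Discontinuity in slope at B on the released structure — sum the simple-span end rotations:
  span AB: point load 148.5 at a = 3: Pab(L + a)/(6LEI) = 675.7/EI
  span BC: point load 153 at a = 8.25: Pab(L + b)/(6LEI) = 723.2/EI
  span BC: point load 42 at a = 4.4: Pab(L + b)/(6LEI) = 325.2/EI
  relative rotation θ_0 = (675.7 + 1048)/EI = 1724/EI
A unit hogging moment at B produces rotation L₁/(3EI) + L₂/(3EI) = 7/EI.
Compatibility: M_B·(L₁+L₂)/(3EI) = θ_0, giving M_B = 246.3 kN·m (hogging).
Span AB, ΣM about A with M_B applied at B: R_B^{AB}·10 = 445.5 + 246.3, so R_B^{AB} = 69.18 kN and R_A = 148.5 − 69.18 = 79.32 kN.
Span BC, ΣM about C: R_B^{BC}·11 = 698 + 246.3, so R_B^{BC} = 85.84 kN and R_C = 195 − 85.84 = 109.2 kN.
R_B = 69.18 + 85.84 = 155 kN.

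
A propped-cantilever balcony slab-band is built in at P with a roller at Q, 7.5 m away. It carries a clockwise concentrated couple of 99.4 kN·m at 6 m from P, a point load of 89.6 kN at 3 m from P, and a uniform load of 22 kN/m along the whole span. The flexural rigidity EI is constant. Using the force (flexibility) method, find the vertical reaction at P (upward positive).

R_P = 155 kN

Take the reaction at Q as the redundant and release it; the primary structure is a cantilever fixed at P.
Downward deflection at the released point Q due to the loads:
  clockwise couple 99.4 at a = 6: M₀a(2L − a)/(2EI) = 2684/EI
  point load 89.6 at a = 3: Pa²(3L − a)/(6EI) = 2621/EI
  UDL 22: wL⁴/(8EI) = 8701/EI
  δ_0 = 14006/EI
Flexibility coefficient — unit upward force at Q: δ_{QQ} = L³/(3EI) = 140.6/EI.
The prop prevents deflection at Q: R_Q = δ_0/δ_{QQ} = 14006/140.6 = 99.6 kN.
Vertical equilibrium: R_P = ΣP − R_Q = 254.6 − 99.6 = 155 kN.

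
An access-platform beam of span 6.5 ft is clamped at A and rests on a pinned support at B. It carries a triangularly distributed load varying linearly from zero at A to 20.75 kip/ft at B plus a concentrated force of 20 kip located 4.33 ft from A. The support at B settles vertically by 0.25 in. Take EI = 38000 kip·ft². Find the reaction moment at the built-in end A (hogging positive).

Take the reaction at B as the redundant and release it; the primary structure is a cantilever fixed at A.
Downward deflection at the released point B due to the loads:
  triangular load, peak 20.75 at the free end: 11w₀L⁴/(120EI) = 3395/EI
  point load 20 at a = 4.33: Pa²(3L − a)/(6EI) = 948.1/EI
  δ_0 = 4343/EI
Tip deflection under a unit load at B: L³/(3EI) = 91.54/EI.
With EI = 38000 kip·ft²: δ_0 = 0.1143 ft and δ_{BB} = 0.002409 ft/kip.
Compatibility — the beam at B must follow the support down by 0.02083 ft: δ_0 − R_B·δ_{BB} = 0.02083, so R_B = (0.1143 − 0.02083)/0.002409 = 38.8 kip.
Moment equilibrium about A: M_A = Σ(load moments about A) − R_B·L = 378.8 − 38.8×6.5 = 126.6 kip·ft.

M_A = 126.6 kip·ft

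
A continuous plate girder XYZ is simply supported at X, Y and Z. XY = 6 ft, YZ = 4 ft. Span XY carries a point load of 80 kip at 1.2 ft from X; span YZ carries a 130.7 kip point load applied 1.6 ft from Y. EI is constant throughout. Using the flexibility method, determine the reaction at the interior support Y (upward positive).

Insert a hinge at Y; M_Y is the redundant, and each span becomes simply supported.
Discontinuity in slope at Y on the released structure — sum the simple-span end rotations:
  span XY: point load 80 at a = 1.2: Pab(L + a)/(6LEI) = 92.16/EI
  span YZ: point load 130.7 at a = 1.6: Pab(L + b)/(6LEI) = 133.8/EI
  relative rotation θ_0 = (92.16 + 133.8)/EI = 226/EI
A unit hogging moment at Y produces rotation L₁/(3EI) + L₂/(3EI) = 3.333/EI.
Compatibility: M_Y·(L₁+L₂)/(3EI) = θ_0, giving M_Y = 67.8 kip·ft (hogging).
Span XY, ΣM about X with M_Y applied at Y: R_Y^{XY}·6 = 96 + 67.8, so R_Y^{XY} = 27.3 kip and R_X = 80 − 27.3 = 52.7 kip.
Span YZ, ΣM about Z: R_Y^{YZ}·4 = 313.7 + 67.8, so R_Y^{YZ} = 95.37 kip and R_Z = 130.7 − 95.37 = 35.33 kip.
R_Y = 27.3 + 95.37 = 122.7 kip.

R_Y = 122.7 kip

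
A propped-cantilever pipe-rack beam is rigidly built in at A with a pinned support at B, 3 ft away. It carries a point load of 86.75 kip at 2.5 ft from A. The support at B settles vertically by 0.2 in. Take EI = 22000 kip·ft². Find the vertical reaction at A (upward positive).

R_A = 62.23 kip

Choose R_B as the redundant. The primary structure is the cantilever fixed at A.
Downward deflection at the released point B due to the loads:
  point load 86.75 at a = 2.5: Pa²(3L − a)/(6EI) = 587.4/EI
Tip deflection under a unit load at B: L³/(3EI) = 9/EI.
With EI = 22000 kip·ft²: δ_0 = 0.026699 ft and δ_{BB} = 0.000409 ft/kip.
Compatibility — the beam at B must follow the support down by 0.01667 ft: δ_0 − R_B·δ_{BB} = 0.01667, so R_B = (0.026699 − 0.01667)/0.000409 = 24.52 kip.
Vertical equilibrium: R_A = ΣP − R_B = 86.75 − 24.52 = 62.23 kip.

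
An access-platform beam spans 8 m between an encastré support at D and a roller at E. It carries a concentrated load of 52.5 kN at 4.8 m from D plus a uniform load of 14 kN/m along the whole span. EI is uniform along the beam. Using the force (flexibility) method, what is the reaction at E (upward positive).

Take the reaction at E as the redundant and release it; the primary structure is a cantilever fixed at D.
Primary-structure tip deflection at E by superposition:
  point load 52.5 at a = 4.8: Pa²(3L − a)/(6EI) = 3871/EI
  UDL 14: wL⁴/(8EI) = 7168/EI
  δ_0 = 11039/EI
Flexibility coefficient — unit upward force at E: δ_{EE} = L³/(3EI) = 170.7/EI.
Compatibility at E: δ_0 − R_E·δ_{EE} = 0, so R_E = 11039/170.7 = 64.68 kN.

R_E = 64.68 kN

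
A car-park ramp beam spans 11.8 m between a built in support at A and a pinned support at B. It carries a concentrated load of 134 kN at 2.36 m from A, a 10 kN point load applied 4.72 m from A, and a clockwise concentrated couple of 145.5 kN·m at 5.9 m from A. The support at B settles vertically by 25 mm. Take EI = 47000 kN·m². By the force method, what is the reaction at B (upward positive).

R_B = 21.31 kN

Release the roller at B. Primary structure: cantilever fixed at A.
Deflection at B on the released cantilever, summing each load's contribution:
  point load 134 at a = 2.36: Pa²(3L − a)/(6EI) = 4110/EI
  point load 10 at a = 4.72: Pa²(3L − a)/(6EI) = 1139/EI
  clockwise couple 145.5 at a = 5.9: M₀a(2L − a)/(2EI) = 7597/EI
  δ_0 = 12846/EI
Tip deflection under a unit load at B: L³/(3EI) = 547.7/EI.
With EI = 47000 kN·m²: δ_0 = 0.27332 m and δ_{BB} = 0.011653 m/kN.
Compatibility — the beam at B must follow the support down by 0.025 m: δ_0 − R_B·δ_{BB} = 0.025, so R_B = (0.27332 − 0.025)/0.011653 = 21.31 kN.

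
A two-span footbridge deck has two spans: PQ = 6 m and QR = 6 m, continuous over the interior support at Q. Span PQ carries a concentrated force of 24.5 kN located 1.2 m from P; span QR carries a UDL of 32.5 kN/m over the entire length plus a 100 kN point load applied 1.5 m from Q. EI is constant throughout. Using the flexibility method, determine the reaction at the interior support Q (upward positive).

R_Q = 220.5 kN

Take M_Q as the redundant. Released structure: two simple spans PQ and QR with a hinge at Q.
Rotations at Q on the released spans (each span's end-slope, ×1/EI):
  span PQ: point load 24.5 at a = 1.2: Pab(L + a)/(6LEI) = 28.22/EI
  span QR: UDL 32.5: wL³/(24EI) = 292.5/EI
  span QR: point load 100 at a = 1.5: Pab(L + b)/(6LEI) = 196.9/EI
  relative rotation θ_0 = (28.22 + 489.4)/EI = 517.6/EI
A unit hogging moment at Q produces rotation L₁/(3EI) + L₂/(3EI) = 4/EI.
Compatibility: M_Q·(L₁+L₂)/(3EI) = θ_0, giving M_Q = 129.4 kN·m (hogging).
Span PQ, ΣM about P with M_Q applied at Q: R_Q^{PQ}·6 = 29.4 + 129.4, so R_Q^{PQ} = 26.47 kN and R_P = 24.5 − 26.47 = -1.967 kN.
Span QR, ΣM about R: R_Q^{QR}·6 = 1035 + 129.4, so R_Q^{QR} = 194.1 kN and R_R = 295 − 194.1 = 100.9 kN.
R_Q = 26.47 + 194.1 = 220.5 kN.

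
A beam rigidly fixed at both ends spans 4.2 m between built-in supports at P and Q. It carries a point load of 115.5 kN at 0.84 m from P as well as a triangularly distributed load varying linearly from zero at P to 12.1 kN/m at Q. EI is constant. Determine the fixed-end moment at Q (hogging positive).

M_Q = 26.2 kN·m

Take the two fixed-end moments M_P, M_Q as redundants; the released structure is the simple span PQ.
On the primary (simply-supported) span, the end slopes from the loading are:
  at P: point load 115.5 at a = 0.84: Pab(L + b)/(6LEI) = 97.8/EI
  at Q: point load 115.5 at a = 0.84: Pab(L + a)/(6LEI) = 65.2/EI
  at P: triangular load, peak 12.1: 7w₀L³/(360EI) = 17.43/EI
  at Q: triangular load, peak 12.1: w₀L³/(45EI) = 19.92/EI
  θ_P0 = 115.2/EI,  θ_Q0 = 85.12/EI
Flexibility coefficients: a unit moment at one end gives L/(3EI) there and L/(6EI) at the far end, so f₁₁ = f₂₂ = 1.4/EI and f₁₂ = f₂₁ = 0.7/EI.
Compatibility — zero rotation at each built-in end:
  1.4 M_P + 0.7 M_Q = 115.2
  0.7 M_P + 1.4 M_Q = 85.12
Solving the pair gives M_P = 69.21 kN·m and M_Q = 26.2 kN·m (hogging).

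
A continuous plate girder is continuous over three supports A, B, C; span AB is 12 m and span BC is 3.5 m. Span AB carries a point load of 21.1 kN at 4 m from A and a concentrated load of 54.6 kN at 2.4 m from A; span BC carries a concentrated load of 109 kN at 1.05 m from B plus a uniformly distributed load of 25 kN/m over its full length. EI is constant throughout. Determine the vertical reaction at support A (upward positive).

R_A = 49.27 kN

Take M_B as the redundant. Released structure: two simple spans AB and BC with a hinge at B.
Rotations at B on the released spans (each span's end-slope, ×1/EI):
  span AB: point load 21.1 at a = 4: Pab(L + a)/(6LEI) = 150/EI
  span AB: point load 54.6 at a = 2.4: Pab(L + a)/(6LEI) = 251.6/EI
  span BC: point load 109 at a = 1.05: Pab(L + b)/(6LEI) = 79.45/EI
  span BC: UDL 25: wL³/(24EI) = 44.66/EI
  relative rotation θ_0 = (401.6 + 124.1)/EI = 525.8/EI
A unit hogging moment at B produces rotation L₁/(3EI) + L₂/(3EI) = 5.167/EI.
Compatibility: M_B·(L₁+L₂)/(3EI) = θ_0, giving M_B = 101.8 kN·m (hogging).
Span AB, ΣM about A with M_B applied at B: R_B^{AB}·12 = 215.4 + 101.8, so R_B^{AB} = 26.43 kN and R_A = 75.7 − 26.43 = 49.27 kN.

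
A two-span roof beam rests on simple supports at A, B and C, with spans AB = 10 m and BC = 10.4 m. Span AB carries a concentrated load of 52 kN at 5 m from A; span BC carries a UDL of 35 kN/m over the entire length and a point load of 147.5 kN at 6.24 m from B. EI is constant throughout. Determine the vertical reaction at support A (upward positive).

R_A = -16.04 kN

Insert a hinge at B; M_B is the redundant, and each span becomes simply supported.
Rotations at B on the released spans (each span's end-slope, ×1/EI):
  span AB: point load 52 at a = 5: Pab(L + a)/(6LEI) = 325/EI
  span BC: UDL 35: wL³/(24EI) = 1640/EI
  span BC: point load 147.5 at a = 6.24: Pab(L + b)/(6LEI) = 893.4/EI
  relative rotation θ_0 = (325 + 2534)/EI = 2859/EI
A unit hogging moment at B produces rotation L₁/(3EI) + L₂/(3EI) = 6.8/EI.
Slope continuity at B: θ_0 = M_B·6.8/EI, so M_B = 2859/6.8 = 420.4 kN·m (hogging).
Span AB, ΣM about A with M_B applied at B: R_B^{AB}·10 = 260 + 420.4, so R_B^{AB} = 68.04 kN and R_A = 52 − 68.04 = -16.04 kN.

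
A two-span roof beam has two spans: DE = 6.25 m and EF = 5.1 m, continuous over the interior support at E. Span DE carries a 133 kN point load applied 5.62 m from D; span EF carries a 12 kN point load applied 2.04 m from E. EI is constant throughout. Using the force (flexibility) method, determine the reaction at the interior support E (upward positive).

Take M_E as the redundant. Released structure: two simple spans DE and EF with a hinge at E.
Rotations at E on the released spans (each span's end-slope, ×1/EI):
  span DE: point load 133 at a = 5.62: Pab(L + a)/(6LEI) = 149.1/EI
  span EF: point load 12 at a = 2.04: Pab(L + b)/(6LEI) = 19.98/EI
  relative rotation θ_0 = (149.1 + 19.98)/EI = 169/EI
A unit hogging moment at E produces rotation L₁/(3EI) + L₂/(3EI) = 3.783/EI.
Compatibility: M_E·(L₁+L₂)/(3EI) = θ_0, giving M_E = 44.68 kN·m (hogging).
Span DE, ΣM about D with M_E applied at E: R_E^{DE}·6.25 = 747.5 + 44.68, so R_E^{DE} = 126.7 kN and R_D = 133 − 126.7 = 6.258 kN.
Span EF, ΣM about F: R_E^{EF}·5.1 = 36.72 + 44.68, so R_E^{EF} = 15.96 kN and R_F = 12 − 15.96 = -3.96 kN.
R_E = 126.7 + 15.96 = 142.7 kN.

R_E = 142.7 kN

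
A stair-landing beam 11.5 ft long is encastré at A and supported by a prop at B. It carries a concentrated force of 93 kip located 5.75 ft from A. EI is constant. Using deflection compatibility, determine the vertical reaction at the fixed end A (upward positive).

R_A = 63.94 kip

Choose R_B as the redundant. The primary structure is the cantilever fixed at A.
Primary-structure tip deflection at B by superposition:
  point load 93 at a = 5.75: Pa²(3L − a)/(6EI) = 14733/EI
Tip deflection under a unit load at B: L³/(3EI) = 507/EI.
Compatibility at B: δ_0 − R_B·δ_{BB} = 0, so R_B = 14733/507 = 29.06 kip.
Vertical equilibrium: R_A = ΣP − R_B = 93 − 29.06 = 63.94 kip.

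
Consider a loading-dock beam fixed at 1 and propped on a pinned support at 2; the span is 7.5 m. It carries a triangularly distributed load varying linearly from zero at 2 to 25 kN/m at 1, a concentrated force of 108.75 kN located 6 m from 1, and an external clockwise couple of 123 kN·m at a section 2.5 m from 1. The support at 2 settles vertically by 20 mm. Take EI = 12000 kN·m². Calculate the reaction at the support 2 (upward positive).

Release the roller at 2. Primary structure: cantilever fixed at 1.
Primary-structure tip deflection at 2 by superposition:
  triangular load, peak 25 at the fixed end: w₀L⁴/(30EI) = 2637/EI
  point load 108.75 at a = 6: Pa²(3L − a)/(6EI) = 10766/EI
  clockwise couple 123 at a = 2.5: M₀a(2L − a)/(2EI) = 1922/EI
  δ_0 = 15325/EI
Flexibility coefficient — unit upward force at 2: δ_{22} = L³/(3EI) = 140.6/EI.
With EI = 12000 kN·m²: δ_0 = 1.2771 m and δ_{22} = 0.011719 m/kN.
Compatibility — the beam at 2 must follow the support down by 0.02 m: δ_0 − R_2·δ_{22} = 0.02, so R_2 = (1.2771 − 0.02)/0.011719 = 107.3 kN.

R_2 = 107.3 kN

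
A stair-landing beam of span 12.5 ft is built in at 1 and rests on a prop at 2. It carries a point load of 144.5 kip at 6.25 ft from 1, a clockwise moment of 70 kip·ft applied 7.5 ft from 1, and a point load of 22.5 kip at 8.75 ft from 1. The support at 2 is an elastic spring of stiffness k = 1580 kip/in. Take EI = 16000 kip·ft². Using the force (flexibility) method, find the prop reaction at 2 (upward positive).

R_2 = 64.81 kip

Choose R_2 as the redundant. The primary structure is the cantilever fixed at 1.
Downward deflection at the released point 2 due to the loads:
  point load 144.5 at a = 6.25: Pa²(3L − a)/(6EI) = 29399/EI
  clockwise couple 70 at a = 7.5: M₀a(2L − a)/(2EI) = 4594/EI
  point load 22.5 at a = 8.75: Pa²(3L − a)/(6EI) = 8254/EI
  δ_0 = 42247/EI
Flexibility coefficient — unit upward force at 2: δ_{22} = L³/(3EI) = 651/EI.
With EI = 16000 kip·ft²: δ_0 = 2.6404 ft and δ_{22} = 0.04069 ft/kip.
Compatibility — the spring shortens by R_2/k under the reaction it provides: δ_0 − R_2·δ_{22} = R_2/k. With 1/k = 1/(1580×12) ft/kip = 0.000053 ft/kip, R_2 = δ_0 / (δ_{22} + 1/k) = 2.6404 / (0.04069 + 0.000053) = 64.81 kip.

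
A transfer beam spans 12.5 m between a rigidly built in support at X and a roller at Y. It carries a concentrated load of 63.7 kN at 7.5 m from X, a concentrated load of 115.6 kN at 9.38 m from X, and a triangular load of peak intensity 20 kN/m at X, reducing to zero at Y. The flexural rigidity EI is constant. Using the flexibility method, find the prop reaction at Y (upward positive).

Choose R_Y as the redundant. The primary structure is the cantilever fixed at X.
Free-end deflection of the primary structure under the applied loading (downward +):
  point load 63.7 at a = 7.5: Pa²(3L − a)/(6EI) = 17916/EI
  point load 115.6 at a = 9.38: Pa²(3L − a)/(6EI) = 47668/EI
  triangular load, peak 20 at the fixed end: w₀L⁴/(30EI) = 16276/EI
  δ_0 = 81860/EI
Tip deflection under a unit load at Y: L³/(3EI) = 651/EI.
The prop prevents deflection at Y: R_Y = δ_0/δ_{YY} = 81860/651 = 125.7 kN.

R_Y = 125.7 kN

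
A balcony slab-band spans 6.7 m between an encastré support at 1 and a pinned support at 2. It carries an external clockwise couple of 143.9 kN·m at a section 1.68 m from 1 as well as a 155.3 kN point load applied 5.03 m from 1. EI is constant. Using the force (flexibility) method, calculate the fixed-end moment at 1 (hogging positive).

Remove the prop at 2; the released (primary) structure is a cantilever built in at 1.
Downward deflection at the released point 2 due to the loads:
  clockwise couple 143.9 at a = 1.68: M₀a(2L − a)/(2EI) = 1417/EI
  point load 155.3 at a = 5.03: Pa²(3L − a)/(6EI) = 9869/EI
  δ_0 = 11286/EI
Tip deflection under a unit load at 2: L³/(3EI) = 100.3/EI.
The prop prevents deflection at 2: R_2 = δ_0/δ_{22} = 11286/100.3 = 112.6 kN.
Moment equilibrium about 1: M_1 = Σ(load moments about 1) − R_2·L = 925.1 − 112.6×6.7 = 170.8 kN·m.

M_1 = 170.8 kN·m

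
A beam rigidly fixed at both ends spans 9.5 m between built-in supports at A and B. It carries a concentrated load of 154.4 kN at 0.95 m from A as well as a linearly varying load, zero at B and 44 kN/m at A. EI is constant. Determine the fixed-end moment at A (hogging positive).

Release both end moments; the primary structure is a simply-supported span AB with redundants M_A and M_B.
End rotations of the released simple span under the applied load (×1/EI):
  at A: point load 154.4 at a = 0.95: Pab(L + b)/(6LEI) = 397.1/EI
  at B: point load 154.4 at a = 0.95: Pab(L + a)/(6LEI) = 229.9/EI
  at A: triangular load, peak 44: w₀L³/(45EI) = 838.3/EI
  at B: triangular load, peak 44: 7w₀L³/(360EI) = 733.5/EI
  θ_A0 = 1235/EI,  θ_B0 = 963.5/EI
Flexibility coefficients: a unit moment at one end gives L/(3EI) there and L/(6EI) at the far end, so f₁₁ = f₂₂ = 3.167/EI and f₁₂ = f₂₁ = 1.583/EI.
Compatibility — zero rotation at each built-in end:
  3.167 M_A + 1.583 M_B = 1235
  1.583 M_A + 3.167 M_B = 963.5
Solving the pair gives M_A = 317.4 kN·m and M_B = 145.6 kN·m (hogging).

M_A = 317.4 kN·m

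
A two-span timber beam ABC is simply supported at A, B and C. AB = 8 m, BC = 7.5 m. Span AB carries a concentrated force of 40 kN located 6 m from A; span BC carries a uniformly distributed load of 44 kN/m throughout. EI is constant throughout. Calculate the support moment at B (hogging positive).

Release continuity at B by inserting a hinge; the redundant is the internal moment M_B. The primary structure is two simply-supported spans AB and BC.
Discontinuity in slope at B on the released structure — sum the simple-span end rotations:
  span AB: point load 40 at a = 6: Pab(L + a)/(6LEI) = 140/EI
  span BC: UDL 44: wL³/(24EI) = 773.4/EI
  relative rotation θ_0 = (140 + 773.4)/EI = 913.4/EI
A unit hogging moment at B produces rotation L₁/(3EI) + L₂/(3EI) = 5.167/EI.
Compatibility: M_B·(L₁+L₂)/(3EI) = θ_0, giving M_B = 176.8 kN·m (hogging).

M_B = 176.8 kN·m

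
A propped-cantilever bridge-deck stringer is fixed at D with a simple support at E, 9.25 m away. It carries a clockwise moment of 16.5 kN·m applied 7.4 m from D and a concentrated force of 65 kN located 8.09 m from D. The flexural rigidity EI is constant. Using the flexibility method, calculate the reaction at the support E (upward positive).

Take the reaction at E as the redundant and release it; the primary structure is a cantilever fixed at D.
Downward deflection at the released point E due to the loads:
  clockwise couple 16.5 at a = 7.4: M₀a(2L − a)/(2EI) = 677.7/EI
  point load 65 at a = 8.09: Pa²(3L − a)/(6EI) = 13939/EI
  δ_0 = 14617/EI
Flexibility coefficient — unit upward force at E: δ_{EE} = L³/(3EI) = 263.8/EI.
The prop prevents deflection at E: R_E = δ_0/δ_{EE} = 14617/263.8 = 55.41 kN.

R_E = 55.41 kN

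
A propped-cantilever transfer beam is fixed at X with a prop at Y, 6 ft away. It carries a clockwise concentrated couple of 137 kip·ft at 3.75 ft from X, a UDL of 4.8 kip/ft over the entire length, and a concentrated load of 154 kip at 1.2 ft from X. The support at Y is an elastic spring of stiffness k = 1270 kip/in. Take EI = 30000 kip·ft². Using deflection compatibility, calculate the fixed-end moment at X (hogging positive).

M_X = 122.9 kip·ft

Remove the prop at Y; the released (primary) structure is a cantilever built in at X.
Deflection at Y on the released cantilever, summing each load's contribution:
  clockwise couple 137 at a = 3.75: M₀a(2L − a)/(2EI) = 2119/EI
  UDL 4.8: wL⁴/(8EI) = 777.6/EI
  point load 154 at a = 1.2: Pa²(3L − a)/(6EI) = 620.9/EI
  δ_0 = 3518/EI
Tip deflection under a unit load at Y: L³/(3EI) = 72/EI.
With EI = 30000 kip·ft²: δ_0 = 0.11726 ft and δ_{YY} = 0.0024 ft/kip.
Compatibility — the spring shortens by R_Y/k under the reaction it provides: δ_0 − R_Y·δ_{YY} = R_Y/k. With 1/k = 1/(1270×12) ft/kip = 0.000066 ft/kip, R_Y = δ_0 / (δ_{YY} + 1/k) = 0.11726 / (0.0024 + 0.000066) = 47.56 kip.
Moment equilibrium about X: M_X = Σ(load moments about X) − R_Y·L = 408.2 − 47.56×6 = 122.9 kip·ft.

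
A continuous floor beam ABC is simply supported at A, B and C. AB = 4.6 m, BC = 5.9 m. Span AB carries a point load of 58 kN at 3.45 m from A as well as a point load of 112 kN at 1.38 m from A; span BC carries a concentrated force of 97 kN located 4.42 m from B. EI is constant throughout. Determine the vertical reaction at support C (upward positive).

R_C = 57.79 kN

Insert a hinge at B; M_B is the redundant, and each span becomes simply supported.
End slopes at the hinge B, treating each span as simply supported:
  span AB: point load 58 at a = 3.45: Pab(L + a)/(6LEI) = 67.12/EI
  span AB: point load 112 at a = 1.38: Pab(L + a)/(6LEI) = 107.8/EI
  span BC: point load 97 at a = 4.42: Pab(L + b)/(6LEI) = 132.3/EI
  relative rotation θ_0 = (174.9 + 132.3)/EI = 307.2/EI
A unit hogging moment at B produces rotation L₁/(3EI) + L₂/(3EI) = 3.5/EI.
Slope continuity at B: θ_0 = M_B·3.5/EI, so M_B = 307.2/3.5 = 87.78 kN·m (hogging).
Span BC, ΣM about C: R_B^{BC}·5.9 = 143.6 + 87.78, so R_B^{BC} = 39.21 kN and R_C = 97 − 39.21 = 57.79 kN.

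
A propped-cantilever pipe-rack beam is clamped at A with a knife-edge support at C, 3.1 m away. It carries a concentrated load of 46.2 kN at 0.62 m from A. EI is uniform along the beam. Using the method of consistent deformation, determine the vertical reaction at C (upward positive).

R_C = 2.587 kN

Remove the prop at C; the released (primary) structure is a cantilever built in at A.
Free-end deflection of the primary structure under the applied loading (downward +):
  point load 46.2 at a = 0.62: Pa²(3L − a)/(6EI) = 25.69/EI
Tip deflection under a unit load at C: L³/(3EI) = 9.93/EI.
The prop prevents deflection at C: R_C = δ_0/δ_{CC} = 25.69/9.93 = 2.587 kN.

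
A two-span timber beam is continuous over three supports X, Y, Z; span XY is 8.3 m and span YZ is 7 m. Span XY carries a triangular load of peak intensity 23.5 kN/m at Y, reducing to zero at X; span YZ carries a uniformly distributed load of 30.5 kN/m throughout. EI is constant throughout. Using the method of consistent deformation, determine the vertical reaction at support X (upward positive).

Take M_Y as the redundant. Released structure: two simple spans XY and YZ with a hinge at Y.
Discontinuity in slope at Y on the released structure — sum the simple-span end rotations:
  span XY: triangular load, peak 23.5: w₀L³/(45EI) = 298.6/EI
  span YZ: UDL 30.5: wL³/(24EI) = 435.9/EI
  relative rotation θ_0 = (298.6 + 435.9)/EI = 734.5/EI
A unit hogging moment at Y produces rotation L₁/(3EI) + L₂/(3EI) = 5.1/EI.
Slope continuity at Y: θ_0 = M_Y·5.1/EI, so M_Y = 734.5/5.1 = 144 kN·m (hogging).
Span XY, ΣM about X with M_Y applied at Y: R_Y^{XY}·8.3 = 539.6 + 144, so R_Y^{XY} = 82.37 kN and R_X = 97.53 − 82.37 = 15.16 kN.

R_X = 15.16 kN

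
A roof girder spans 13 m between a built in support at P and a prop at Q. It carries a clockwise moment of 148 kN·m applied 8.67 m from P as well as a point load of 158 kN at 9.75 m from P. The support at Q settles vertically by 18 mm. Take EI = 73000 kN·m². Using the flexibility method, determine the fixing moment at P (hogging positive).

Remove the prop at Q; the released (primary) structure is a cantilever built in at P.
Free-end deflection of the primary structure under the applied loading (downward +):
  clockwise couple 148 at a = 8.67: M₀a(2L − a)/(2EI) = 11119/EI
  point load 158 at a = 9.75: Pa²(3L − a)/(6EI) = 73222/EI
  δ_0 = 84340/EI
Flexibility coefficient — unit upward force at Q: δ_{QQ} = L³/(3EI) = 732.3/EI.
With EI = 73000 kN·m²: δ_0 = 1.1553 m and δ_{QQ} = 0.010032 m/kN.
Compatibility — the beam at Q must follow the support down by 0.018 m: δ_0 − R_Q·δ_{QQ} = 0.018, so R_Q = (1.1553 − 0.018)/0.010032 = 113.4 kN.
Moment equilibrium about P: M_P = Σ(load moments about P) − R_Q·L = 1688 − 113.4×13 = 214.7 kN·m.

M_P = 214.7 kN·m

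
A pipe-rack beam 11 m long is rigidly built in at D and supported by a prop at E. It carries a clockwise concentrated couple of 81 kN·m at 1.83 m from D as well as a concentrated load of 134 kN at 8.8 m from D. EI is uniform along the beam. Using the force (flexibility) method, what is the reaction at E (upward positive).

Take the reaction at E as the redundant and release it; the primary structure is a cantilever fixed at D.
Free-end deflection of the primary structure under the applied loading (downward +):
  clockwise couple 81 at a = 1.83: M₀a(2L − a)/(2EI) = 1495/EI
  point load 134 at a = 8.8: Pa²(3L − a)/(6EI) = 41854/EI
  δ_0 = 43349/EI
Tip deflection under a unit load at E: L³/(3EI) = 443.7/EI.
Compatibility at E: δ_0 − R_E·δ_{EE} = 0, so R_E = 43349/443.7 = 97.71 kN.

R_E = 97.71 kN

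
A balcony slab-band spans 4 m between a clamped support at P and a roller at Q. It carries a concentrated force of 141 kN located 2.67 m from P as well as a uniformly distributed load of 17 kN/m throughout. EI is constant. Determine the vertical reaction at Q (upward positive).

Remove the prop at Q; the released (primary) structure is a cantilever built in at P.
Deflection at Q on the released cantilever, summing each load's contribution:
  point load 141 at a = 2.67: Pa²(3L − a)/(6EI) = 1563/EI
  UDL 17: wL⁴/(8EI) = 544/EI
  δ_0 = 2107/EI
Tip deflection under a unit load at Q: L³/(3EI) = 21.33/EI.
Compatibility at Q: δ_0 − R_Q·δ_{QQ} = 0, so R_Q = 2107/21.33 = 98.77 kN.

R_Q = 98.77 kN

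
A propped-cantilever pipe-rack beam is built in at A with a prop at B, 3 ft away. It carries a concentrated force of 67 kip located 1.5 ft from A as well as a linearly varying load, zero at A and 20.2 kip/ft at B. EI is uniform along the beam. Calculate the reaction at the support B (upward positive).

Remove the prop at B; the released (primary) structure is a cantilever built in at A.
Downward deflection at the released point B due to the loads:
  point load 67 at a = 1.5: Pa²(3L − a)/(6EI) = 188.4/EI
  triangular load, peak 20.2 at the free end: 11w₀L⁴/(120EI) = 150/EI
  δ_0 = 338.4/EI
Flexibility coefficient — unit upward force at B: δ_{BB} = L³/(3EI) = 9/EI.
Compatibility at B: δ_0 − R_B·δ_{BB} = 0, so R_B = 338.4/9 = 37.6 kip.

R_B = 37.6 kip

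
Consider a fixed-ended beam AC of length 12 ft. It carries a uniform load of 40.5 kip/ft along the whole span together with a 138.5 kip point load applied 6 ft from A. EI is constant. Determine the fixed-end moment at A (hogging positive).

Release both end moments; the primary structure is a simply-supported span AC with redundants M_A and M_C.
On the primary (simply-supported) span, the end slopes from the loading are:
  at A: UDL 40.5: wL³/(24EI) = 2916/EI
  at C: UDL 40.5: wL³/(24EI) = 2916/EI
  at A: point load 138.5 at a = 6: Pab(L + b)/(6LEI) = 1246/EI
  at C: point load 138.5 at a = 6: Pab(L + a)/(6LEI) = 1246/EI
  θ_A0 = 4162/EI,  θ_C0 = 4162/EI
Flexibility coefficients: a unit moment at one end gives L/(3EI) there and L/(6EI) at the far end, so f₁₁ = f₂₂ = 4/EI and f₁₂ = f₂₁ = 2/EI.
Compatibility — zero rotation at each built-in end:
  4 M_A + 2 M_C = 4162
  2 M_A + 4 M_C = 4162
Solving the pair gives M_A = 693.8 kip·ft and M_C = 693.8 kip·ft (hogging).

M_A = 693.8 kip·ft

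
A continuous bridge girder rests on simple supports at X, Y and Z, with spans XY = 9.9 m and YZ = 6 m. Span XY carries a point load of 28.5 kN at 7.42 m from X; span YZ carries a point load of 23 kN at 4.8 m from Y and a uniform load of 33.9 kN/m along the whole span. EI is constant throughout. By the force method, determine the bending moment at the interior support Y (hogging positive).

Take M_Y as the redundant. Released structure: two simple spans XY and YZ with a hinge at Y.
End slopes at the hinge Y, treating each span as simply supported:
  span XY: point load 28.5 at a = 7.42: Pab(L + a)/(6LEI) = 152.9/EI
  span YZ: point load 23 at a = 4.8: Pab(L + b)/(6LEI) = 26.5/EI
  span YZ: UDL 33.9: wL³/(24EI) = 305.1/EI
  relative rotation θ_0 = (152.9 + 331.6)/EI = 484.5/EI
A unit hogging moment at Y produces rotation L₁/(3EI) + L₂/(3EI) = 5.3/EI.
Compatibility: M_Y·(L₁+L₂)/(3EI) = θ_0, giving M_Y = 91.42 kN·m (hogging).

M_Y = 91.42 kN·m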